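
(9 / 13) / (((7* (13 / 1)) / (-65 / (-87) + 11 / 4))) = 3651 / 137228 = 0.03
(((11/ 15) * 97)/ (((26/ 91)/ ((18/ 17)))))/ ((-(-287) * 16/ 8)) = 0.46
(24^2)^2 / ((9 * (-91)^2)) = 36864 / 8281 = 4.45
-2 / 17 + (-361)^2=2215455 / 17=130320.88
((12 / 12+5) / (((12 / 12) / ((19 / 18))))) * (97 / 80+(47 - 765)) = -1089517 / 240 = -4539.65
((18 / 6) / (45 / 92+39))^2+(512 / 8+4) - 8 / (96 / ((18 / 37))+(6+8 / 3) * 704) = 235562329341 / 3463922602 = 68.00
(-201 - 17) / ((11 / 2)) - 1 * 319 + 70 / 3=-11065 / 33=-335.30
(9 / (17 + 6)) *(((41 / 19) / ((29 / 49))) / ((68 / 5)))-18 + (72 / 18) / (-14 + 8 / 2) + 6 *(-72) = -1940240503 / 4308820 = -450.30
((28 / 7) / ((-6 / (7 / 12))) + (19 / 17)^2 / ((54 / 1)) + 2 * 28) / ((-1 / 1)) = -434114 / 7803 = -55.63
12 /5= 2.40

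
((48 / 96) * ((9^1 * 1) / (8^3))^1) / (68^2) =9 / 4734976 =0.00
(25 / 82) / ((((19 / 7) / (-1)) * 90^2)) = -7 / 504792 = -0.00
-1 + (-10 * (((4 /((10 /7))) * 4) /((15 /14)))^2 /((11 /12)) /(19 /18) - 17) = -29973738 /26125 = -1147.32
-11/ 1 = -11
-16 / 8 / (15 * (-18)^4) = -1 / 787320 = -0.00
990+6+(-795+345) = 546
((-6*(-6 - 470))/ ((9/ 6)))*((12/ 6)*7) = 26656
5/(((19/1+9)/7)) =1.25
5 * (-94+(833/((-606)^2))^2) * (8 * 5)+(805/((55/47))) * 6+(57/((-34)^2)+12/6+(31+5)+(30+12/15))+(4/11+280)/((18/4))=-14541.39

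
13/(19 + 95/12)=156/323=0.48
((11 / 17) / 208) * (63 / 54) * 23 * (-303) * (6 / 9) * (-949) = 13057583 / 816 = 16001.94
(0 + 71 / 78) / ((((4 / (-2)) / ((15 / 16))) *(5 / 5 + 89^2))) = -355 / 6591104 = -0.00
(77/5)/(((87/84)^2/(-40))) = -482944/841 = -574.25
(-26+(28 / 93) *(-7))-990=-94684 / 93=-1018.11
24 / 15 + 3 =23 / 5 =4.60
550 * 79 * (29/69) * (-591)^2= 146703841350/23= 6378427884.78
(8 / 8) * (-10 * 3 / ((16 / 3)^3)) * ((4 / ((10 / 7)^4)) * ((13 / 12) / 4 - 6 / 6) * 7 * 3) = 9529569 / 3276800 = 2.91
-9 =-9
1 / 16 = 0.06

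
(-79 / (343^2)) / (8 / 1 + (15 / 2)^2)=-316 / 30235793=-0.00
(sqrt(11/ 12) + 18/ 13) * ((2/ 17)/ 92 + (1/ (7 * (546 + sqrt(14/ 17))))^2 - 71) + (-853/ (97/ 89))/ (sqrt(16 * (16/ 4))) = -1511881745449556233351/ 7708290222327392152 - 54250470669005869 * sqrt(33)/ 4584629394722874 - 918 * sqrt(238)/ 44947347007087 - 221 * sqrt(7854)/ 89894694014174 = -264.11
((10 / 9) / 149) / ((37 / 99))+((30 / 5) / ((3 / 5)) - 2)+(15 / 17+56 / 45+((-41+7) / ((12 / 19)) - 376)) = -419.69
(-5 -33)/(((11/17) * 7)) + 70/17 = -5592/1309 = -4.27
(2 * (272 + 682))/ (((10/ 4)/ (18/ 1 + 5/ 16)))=139761/ 10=13976.10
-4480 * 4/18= -8960/9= -995.56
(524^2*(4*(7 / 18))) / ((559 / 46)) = 176826944 / 5031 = 35147.47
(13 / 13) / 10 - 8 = -79 / 10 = -7.90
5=5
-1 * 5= -5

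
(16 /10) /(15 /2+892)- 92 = -827524 /8995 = -92.00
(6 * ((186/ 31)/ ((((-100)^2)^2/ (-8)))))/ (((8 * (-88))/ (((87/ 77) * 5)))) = 783/ 33880000000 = 0.00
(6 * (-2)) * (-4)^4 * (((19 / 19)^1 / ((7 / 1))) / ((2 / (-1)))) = 1536 / 7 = 219.43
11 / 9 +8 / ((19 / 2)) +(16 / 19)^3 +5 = 472952 / 61731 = 7.66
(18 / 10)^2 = 3.24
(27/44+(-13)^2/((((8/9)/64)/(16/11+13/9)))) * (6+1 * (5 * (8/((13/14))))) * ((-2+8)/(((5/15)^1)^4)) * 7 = 5889590420.54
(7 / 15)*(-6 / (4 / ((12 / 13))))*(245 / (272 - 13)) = -294 / 481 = -0.61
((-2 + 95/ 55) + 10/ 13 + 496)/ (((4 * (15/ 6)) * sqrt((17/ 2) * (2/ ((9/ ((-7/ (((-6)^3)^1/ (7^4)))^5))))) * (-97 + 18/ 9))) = -29812764096 * sqrt(714)/ 111880162542223075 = -0.00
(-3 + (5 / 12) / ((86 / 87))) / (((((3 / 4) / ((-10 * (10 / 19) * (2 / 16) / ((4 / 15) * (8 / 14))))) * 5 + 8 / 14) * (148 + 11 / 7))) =1086575 / 18728736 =0.06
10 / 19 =0.53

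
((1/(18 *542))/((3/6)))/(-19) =-1/92682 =-0.00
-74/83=-0.89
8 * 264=2112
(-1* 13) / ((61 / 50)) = -650 / 61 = -10.66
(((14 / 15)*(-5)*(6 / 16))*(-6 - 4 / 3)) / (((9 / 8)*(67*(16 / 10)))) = 385 / 3618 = 0.11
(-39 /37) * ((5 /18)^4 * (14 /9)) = -0.01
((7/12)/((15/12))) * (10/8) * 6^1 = 7/2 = 3.50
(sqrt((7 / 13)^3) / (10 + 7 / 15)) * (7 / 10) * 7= 1029 * sqrt(91) / 53066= 0.18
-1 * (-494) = 494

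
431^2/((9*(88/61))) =14307.35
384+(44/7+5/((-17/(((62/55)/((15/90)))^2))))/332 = 2294495603/5975585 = 383.98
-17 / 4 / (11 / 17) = -289 / 44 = -6.57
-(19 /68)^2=-361 /4624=-0.08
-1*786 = -786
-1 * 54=-54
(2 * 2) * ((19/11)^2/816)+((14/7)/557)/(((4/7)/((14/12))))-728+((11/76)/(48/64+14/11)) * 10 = -8454258720887/11624769354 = -727.26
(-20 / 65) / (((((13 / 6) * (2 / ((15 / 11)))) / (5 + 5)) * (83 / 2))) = -3600 / 154297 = -0.02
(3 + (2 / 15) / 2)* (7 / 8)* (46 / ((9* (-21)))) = -529 / 810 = -0.65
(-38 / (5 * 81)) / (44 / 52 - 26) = 494 / 132435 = 0.00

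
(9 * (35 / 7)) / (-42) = -15 / 14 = -1.07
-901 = -901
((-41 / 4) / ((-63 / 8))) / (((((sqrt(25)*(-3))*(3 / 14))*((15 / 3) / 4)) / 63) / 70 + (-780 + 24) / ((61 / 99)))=-3921568 / 3696697593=-0.00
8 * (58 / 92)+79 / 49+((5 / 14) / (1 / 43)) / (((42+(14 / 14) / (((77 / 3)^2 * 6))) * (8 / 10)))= 15969323831 / 2245159812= 7.11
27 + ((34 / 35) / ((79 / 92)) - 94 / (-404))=15842121 / 558530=28.36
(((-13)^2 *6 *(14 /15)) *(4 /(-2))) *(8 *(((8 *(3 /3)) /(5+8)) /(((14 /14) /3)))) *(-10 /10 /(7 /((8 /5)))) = 159744 /25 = 6389.76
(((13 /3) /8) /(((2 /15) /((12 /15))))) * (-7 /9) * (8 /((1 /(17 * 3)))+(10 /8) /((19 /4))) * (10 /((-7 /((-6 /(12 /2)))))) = -504205 /342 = -1474.28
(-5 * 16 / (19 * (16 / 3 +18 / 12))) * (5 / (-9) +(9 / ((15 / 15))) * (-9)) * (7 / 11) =822080 / 25707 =31.98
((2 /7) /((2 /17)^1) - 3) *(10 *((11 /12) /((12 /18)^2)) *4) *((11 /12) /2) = -605 /28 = -21.61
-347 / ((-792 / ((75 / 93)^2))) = 216875 / 761112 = 0.28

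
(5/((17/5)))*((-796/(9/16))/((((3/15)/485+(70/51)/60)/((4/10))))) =-617696000/17281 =-35744.23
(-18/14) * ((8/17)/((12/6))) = -36/119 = -0.30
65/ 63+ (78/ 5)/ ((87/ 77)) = 135551/ 9135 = 14.84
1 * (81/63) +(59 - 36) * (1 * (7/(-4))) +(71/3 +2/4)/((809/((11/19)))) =-50286953/1291164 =-38.95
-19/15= -1.27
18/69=6/23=0.26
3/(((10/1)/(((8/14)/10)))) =3/175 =0.02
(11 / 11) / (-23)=-1 / 23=-0.04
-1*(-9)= 9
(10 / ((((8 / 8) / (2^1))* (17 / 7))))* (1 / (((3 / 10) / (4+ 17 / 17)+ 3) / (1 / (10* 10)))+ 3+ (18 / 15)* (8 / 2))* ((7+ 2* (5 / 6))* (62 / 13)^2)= 1285018448 / 101439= 12667.89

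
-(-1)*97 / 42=97 / 42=2.31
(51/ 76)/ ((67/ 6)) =153/ 2546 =0.06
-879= -879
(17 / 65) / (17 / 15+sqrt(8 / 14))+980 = 14313089 / 14599 - 1530*sqrt(7) / 14599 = 980.14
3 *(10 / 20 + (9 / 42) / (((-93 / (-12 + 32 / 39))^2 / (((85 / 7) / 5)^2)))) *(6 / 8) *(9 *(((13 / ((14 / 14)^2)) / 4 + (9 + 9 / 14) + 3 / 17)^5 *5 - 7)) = 217890790111395830982373831167 / 10890027160526011703296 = 20008287.11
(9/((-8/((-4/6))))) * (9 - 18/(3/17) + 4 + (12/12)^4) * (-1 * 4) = 264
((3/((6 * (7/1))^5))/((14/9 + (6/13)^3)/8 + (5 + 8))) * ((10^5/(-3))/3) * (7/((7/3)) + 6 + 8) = -466862500/1422011815749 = -0.00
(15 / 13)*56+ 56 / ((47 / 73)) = 92624 / 611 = 151.59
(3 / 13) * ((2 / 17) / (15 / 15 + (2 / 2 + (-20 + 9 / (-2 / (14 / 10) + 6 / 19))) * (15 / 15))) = -0.00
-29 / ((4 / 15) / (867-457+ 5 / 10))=-357135 / 8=-44641.88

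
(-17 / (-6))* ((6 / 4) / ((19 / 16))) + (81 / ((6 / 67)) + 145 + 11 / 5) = 200503 / 190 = 1055.28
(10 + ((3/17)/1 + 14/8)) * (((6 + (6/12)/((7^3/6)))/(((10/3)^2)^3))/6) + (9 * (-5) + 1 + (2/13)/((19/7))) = -506217068639109/11522056000000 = -43.93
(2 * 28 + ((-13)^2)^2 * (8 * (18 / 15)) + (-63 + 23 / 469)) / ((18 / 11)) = 3536219126 / 21105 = 167553.62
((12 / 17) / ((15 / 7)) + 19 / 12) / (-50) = -1951 / 51000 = -0.04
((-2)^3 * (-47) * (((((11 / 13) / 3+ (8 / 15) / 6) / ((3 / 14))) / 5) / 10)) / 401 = 571144 / 17593875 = 0.03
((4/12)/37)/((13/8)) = 8/1443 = 0.01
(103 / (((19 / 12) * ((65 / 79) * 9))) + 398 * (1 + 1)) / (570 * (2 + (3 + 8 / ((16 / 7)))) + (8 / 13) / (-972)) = 0.17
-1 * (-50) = 50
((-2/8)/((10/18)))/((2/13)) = -117/40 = -2.92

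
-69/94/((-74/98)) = 3381/3478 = 0.97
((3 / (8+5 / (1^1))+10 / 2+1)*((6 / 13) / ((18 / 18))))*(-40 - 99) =-67554 / 169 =-399.73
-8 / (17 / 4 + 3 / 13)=-416 / 233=-1.79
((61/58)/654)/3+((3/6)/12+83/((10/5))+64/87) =9622097/227592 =42.28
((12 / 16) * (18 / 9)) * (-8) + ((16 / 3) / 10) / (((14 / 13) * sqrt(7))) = -12 + 52 * sqrt(7) / 735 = -11.81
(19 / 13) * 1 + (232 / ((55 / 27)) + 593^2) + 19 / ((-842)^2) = 178312607607153 / 506909260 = 351764.35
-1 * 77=-77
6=6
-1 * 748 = -748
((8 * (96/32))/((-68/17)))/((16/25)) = -75/8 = -9.38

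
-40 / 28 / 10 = -1 / 7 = -0.14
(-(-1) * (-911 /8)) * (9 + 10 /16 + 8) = -2007.05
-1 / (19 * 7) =-1 / 133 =-0.01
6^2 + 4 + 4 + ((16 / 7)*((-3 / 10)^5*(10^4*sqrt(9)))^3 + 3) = -774799853 / 875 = -885485.55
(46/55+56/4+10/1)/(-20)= -683/550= -1.24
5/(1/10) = 50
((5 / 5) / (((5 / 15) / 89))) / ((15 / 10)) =178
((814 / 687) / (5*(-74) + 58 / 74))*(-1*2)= 60236 / 9385107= 0.01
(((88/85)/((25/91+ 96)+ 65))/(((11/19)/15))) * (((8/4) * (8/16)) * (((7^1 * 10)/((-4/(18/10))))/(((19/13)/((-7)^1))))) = 521703/20791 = 25.09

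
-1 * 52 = -52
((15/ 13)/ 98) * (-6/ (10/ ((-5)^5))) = 28125/ 1274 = 22.08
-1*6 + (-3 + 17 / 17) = -8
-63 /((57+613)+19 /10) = -630 /6719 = -0.09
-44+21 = -23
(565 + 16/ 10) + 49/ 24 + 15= 70037/ 120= 583.64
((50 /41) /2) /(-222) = -0.00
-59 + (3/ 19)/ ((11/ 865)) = -9736/ 209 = -46.58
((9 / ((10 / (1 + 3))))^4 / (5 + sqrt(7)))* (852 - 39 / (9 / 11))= 17669.57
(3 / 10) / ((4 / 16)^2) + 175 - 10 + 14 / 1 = 919 / 5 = 183.80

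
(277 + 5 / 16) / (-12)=-1479 / 64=-23.11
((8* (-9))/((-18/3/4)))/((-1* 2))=-24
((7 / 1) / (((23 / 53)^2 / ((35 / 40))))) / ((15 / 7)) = 963487 / 63480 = 15.18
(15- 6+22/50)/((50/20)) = 472/125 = 3.78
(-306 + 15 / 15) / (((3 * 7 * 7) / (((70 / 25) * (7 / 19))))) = -122 / 57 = -2.14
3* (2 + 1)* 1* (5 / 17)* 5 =225 / 17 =13.24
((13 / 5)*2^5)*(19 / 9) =7904 / 45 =175.64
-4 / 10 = -2 / 5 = -0.40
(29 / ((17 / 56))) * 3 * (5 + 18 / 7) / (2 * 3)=6148 / 17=361.65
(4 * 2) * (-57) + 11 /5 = -2269 /5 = -453.80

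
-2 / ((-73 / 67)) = 134 / 73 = 1.84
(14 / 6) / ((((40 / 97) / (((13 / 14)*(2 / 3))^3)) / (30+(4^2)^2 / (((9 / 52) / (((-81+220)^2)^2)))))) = 529510169682067379 / 714420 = 741174896674.32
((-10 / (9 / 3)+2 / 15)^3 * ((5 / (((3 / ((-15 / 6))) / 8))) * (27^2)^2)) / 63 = 322486272 / 35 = 9213893.49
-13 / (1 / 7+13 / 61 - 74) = 0.18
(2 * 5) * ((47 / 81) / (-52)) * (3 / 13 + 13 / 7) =-22325 / 95823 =-0.23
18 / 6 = 3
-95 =-95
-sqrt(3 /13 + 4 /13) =-sqrt(91) /13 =-0.73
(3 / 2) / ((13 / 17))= 51 / 26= 1.96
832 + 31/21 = 17503/21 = 833.48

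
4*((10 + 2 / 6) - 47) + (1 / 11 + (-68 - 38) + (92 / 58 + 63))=-179906 / 957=-187.99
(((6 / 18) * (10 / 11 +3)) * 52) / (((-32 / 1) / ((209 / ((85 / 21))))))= -74347 / 680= -109.33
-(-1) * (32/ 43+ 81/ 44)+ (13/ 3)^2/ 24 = 3.37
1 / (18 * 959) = 1 / 17262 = 0.00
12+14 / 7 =14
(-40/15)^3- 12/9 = -548/27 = -20.30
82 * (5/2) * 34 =6970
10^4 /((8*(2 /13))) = 8125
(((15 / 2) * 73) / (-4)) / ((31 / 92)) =-406.21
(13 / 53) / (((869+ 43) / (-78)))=-169 / 8056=-0.02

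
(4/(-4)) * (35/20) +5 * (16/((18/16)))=2497/36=69.36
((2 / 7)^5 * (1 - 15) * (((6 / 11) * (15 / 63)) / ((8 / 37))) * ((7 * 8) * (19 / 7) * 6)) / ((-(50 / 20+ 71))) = 1799680 / 9058973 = 0.20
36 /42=6 /7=0.86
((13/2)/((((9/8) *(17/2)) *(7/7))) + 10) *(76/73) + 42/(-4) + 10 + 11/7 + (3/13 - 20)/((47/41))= -482994721/95539626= -5.06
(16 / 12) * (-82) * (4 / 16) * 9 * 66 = -16236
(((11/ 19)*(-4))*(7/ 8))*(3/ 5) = -231/ 190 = -1.22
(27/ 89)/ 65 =27/ 5785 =0.00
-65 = -65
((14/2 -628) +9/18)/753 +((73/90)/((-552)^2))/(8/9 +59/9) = -42225354157/51242071680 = -0.82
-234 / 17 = -13.76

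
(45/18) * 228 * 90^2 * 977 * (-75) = -338310675000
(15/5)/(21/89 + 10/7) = 1869/1037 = 1.80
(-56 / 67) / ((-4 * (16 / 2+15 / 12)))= 56 / 2479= 0.02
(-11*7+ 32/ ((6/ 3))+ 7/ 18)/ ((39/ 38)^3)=-29932676/ 533871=-56.07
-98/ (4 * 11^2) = -49/ 242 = -0.20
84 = 84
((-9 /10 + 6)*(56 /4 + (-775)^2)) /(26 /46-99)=-704549547 /22640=-31119.68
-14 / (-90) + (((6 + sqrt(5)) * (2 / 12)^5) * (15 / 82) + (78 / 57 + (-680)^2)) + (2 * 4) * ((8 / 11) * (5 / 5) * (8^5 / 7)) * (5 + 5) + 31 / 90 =5 * sqrt(5) / 212544 + 38079128472739 / 51825312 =734759.27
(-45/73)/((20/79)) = -711/292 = -2.43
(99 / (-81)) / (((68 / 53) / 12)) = -583 / 51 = -11.43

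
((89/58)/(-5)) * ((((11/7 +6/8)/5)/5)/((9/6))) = -1157/60900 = -0.02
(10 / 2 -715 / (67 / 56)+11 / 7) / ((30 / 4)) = -554396 / 7035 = -78.81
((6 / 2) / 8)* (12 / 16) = 9 / 32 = 0.28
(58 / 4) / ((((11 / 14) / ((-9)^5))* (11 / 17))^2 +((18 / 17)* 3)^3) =48685084947925146 / 107612431708385441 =0.45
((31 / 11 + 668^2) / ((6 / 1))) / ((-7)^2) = 1636165 / 1078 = 1517.78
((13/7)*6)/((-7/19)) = -1482/49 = -30.24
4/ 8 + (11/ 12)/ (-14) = 73/ 168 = 0.43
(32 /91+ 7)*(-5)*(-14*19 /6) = 21185 /13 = 1629.62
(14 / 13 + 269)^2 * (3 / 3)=12327121 / 169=72941.54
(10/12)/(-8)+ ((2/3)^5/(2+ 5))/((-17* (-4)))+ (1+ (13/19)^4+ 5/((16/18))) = 406410425327/60295877712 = 6.74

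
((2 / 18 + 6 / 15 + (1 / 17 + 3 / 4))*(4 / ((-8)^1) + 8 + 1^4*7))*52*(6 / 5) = 1522703 / 1275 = 1194.28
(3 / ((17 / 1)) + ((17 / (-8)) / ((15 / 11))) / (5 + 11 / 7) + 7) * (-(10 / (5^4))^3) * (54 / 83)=-5860683 / 316923828125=-0.00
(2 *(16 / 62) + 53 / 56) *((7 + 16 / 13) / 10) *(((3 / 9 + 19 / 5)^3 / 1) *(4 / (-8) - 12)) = -261077753 / 245700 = -1062.59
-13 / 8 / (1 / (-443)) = 5759 / 8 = 719.88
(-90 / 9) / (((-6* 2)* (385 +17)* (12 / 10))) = 25 / 14472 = 0.00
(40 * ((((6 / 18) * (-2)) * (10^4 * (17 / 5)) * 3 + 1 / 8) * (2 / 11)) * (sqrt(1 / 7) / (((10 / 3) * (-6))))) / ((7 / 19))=10335981 * sqrt(7) / 1078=25367.75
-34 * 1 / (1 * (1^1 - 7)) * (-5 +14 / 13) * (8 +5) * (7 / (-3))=2023 / 3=674.33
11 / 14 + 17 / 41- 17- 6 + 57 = 20205 / 574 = 35.20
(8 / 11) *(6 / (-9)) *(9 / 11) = -48 / 121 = -0.40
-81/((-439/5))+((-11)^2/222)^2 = 26387419/21635676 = 1.22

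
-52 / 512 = -13 / 128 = -0.10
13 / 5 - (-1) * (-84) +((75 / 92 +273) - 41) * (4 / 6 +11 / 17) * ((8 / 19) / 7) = -63.00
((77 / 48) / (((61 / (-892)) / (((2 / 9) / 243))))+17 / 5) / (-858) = -13521659 / 3433896180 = -0.00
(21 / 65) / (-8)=-21 / 520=-0.04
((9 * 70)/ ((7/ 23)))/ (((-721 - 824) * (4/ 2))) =-69/ 103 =-0.67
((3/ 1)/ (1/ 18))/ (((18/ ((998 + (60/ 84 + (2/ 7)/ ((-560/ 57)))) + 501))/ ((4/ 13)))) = 8818149/ 6370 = 1384.32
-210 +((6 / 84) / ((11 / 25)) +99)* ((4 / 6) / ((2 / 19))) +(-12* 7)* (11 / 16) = 332897 / 924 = 360.28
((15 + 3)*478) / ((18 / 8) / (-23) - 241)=-791568 / 22181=-35.69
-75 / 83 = -0.90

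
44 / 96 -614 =-14725 / 24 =-613.54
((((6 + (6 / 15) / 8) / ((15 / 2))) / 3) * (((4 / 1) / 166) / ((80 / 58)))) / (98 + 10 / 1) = 3509 / 80676000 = 0.00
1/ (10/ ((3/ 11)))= 3/ 110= 0.03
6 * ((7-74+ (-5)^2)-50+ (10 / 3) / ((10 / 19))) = -514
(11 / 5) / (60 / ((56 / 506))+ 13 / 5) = 77 / 19066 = 0.00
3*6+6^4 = 1314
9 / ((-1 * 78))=-3 / 26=-0.12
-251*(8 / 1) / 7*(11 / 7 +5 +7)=-190760 / 49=-3893.06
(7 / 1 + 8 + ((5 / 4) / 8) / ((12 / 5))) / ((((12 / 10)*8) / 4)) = 28925 / 4608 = 6.28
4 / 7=0.57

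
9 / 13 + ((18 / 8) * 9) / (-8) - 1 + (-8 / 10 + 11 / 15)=-18131 / 6240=-2.91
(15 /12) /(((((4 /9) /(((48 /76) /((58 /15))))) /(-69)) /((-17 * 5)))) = 11876625 /4408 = 2694.33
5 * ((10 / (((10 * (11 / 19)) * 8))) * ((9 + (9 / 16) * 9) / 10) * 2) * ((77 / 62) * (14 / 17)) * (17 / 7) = 29925 / 3968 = 7.54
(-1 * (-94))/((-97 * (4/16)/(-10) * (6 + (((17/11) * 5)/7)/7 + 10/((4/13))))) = 4053280/4042281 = 1.00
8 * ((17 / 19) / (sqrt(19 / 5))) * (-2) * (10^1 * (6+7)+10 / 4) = -973.06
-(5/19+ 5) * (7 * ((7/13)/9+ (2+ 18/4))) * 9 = -537250/247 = -2175.10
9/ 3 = 3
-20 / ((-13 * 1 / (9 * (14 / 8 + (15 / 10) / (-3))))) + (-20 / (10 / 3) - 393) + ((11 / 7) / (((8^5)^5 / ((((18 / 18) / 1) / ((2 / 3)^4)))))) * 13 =-20995414709247264877122008013 / 55006124792465627449131008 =-381.69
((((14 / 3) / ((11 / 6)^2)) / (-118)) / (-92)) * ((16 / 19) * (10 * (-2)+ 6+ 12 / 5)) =-0.00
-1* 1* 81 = -81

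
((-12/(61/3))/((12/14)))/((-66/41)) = 287/671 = 0.43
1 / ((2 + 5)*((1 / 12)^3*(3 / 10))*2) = 2880 / 7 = 411.43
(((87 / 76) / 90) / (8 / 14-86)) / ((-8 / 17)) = 3451 / 10907520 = 0.00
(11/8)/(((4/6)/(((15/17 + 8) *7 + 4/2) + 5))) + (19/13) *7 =67585/442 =152.91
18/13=1.38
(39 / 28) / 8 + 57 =57.17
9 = 9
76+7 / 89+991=94970 / 89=1067.08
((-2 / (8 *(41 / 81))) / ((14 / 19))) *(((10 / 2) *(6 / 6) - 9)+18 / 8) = 1539 / 1312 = 1.17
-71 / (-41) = 71 / 41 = 1.73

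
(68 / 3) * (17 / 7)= 1156 / 21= 55.05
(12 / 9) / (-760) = -0.00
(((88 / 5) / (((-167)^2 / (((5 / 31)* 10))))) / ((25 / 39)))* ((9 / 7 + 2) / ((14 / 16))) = 1262976 / 211816955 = 0.01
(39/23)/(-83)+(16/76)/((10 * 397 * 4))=-2939861/143995870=-0.02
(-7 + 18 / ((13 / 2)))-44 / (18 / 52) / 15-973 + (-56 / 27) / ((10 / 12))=-346856 / 351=-988.19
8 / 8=1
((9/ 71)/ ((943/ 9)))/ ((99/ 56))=504/ 736483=0.00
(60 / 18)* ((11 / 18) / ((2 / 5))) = 275 / 54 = 5.09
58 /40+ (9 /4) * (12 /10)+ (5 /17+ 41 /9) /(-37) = 455023 /113220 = 4.02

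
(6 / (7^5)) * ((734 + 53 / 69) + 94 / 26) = 0.26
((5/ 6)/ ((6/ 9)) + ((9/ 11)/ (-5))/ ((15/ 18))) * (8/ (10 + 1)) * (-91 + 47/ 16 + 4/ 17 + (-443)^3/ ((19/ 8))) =-11539870805303/ 411400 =-28050245.03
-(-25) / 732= 0.03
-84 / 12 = -7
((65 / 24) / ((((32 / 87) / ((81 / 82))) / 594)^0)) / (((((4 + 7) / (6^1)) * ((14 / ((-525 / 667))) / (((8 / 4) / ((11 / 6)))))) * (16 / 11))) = -14625 / 234784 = -0.06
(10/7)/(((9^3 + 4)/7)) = 10/733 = 0.01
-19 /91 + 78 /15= 2271 /455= 4.99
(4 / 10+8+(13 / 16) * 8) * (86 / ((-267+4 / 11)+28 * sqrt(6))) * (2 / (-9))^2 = -118119452 / 464784075 - 12403952 * sqrt(6) / 464784075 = -0.32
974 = 974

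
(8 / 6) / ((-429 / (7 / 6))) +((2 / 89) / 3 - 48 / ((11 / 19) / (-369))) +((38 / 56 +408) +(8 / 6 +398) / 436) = 32514628677161 / 1048755708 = 31003.05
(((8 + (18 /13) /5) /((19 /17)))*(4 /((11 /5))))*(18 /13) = 658512 /35321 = 18.64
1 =1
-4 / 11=-0.36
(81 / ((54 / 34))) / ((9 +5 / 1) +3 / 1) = 3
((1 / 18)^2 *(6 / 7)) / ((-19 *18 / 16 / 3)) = -4 / 10773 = -0.00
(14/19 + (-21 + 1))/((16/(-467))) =85461/152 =562.24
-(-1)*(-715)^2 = 511225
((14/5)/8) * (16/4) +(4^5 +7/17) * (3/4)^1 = 261701/340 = 769.71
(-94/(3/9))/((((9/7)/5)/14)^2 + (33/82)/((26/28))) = -12029490200/18502091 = -650.17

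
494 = 494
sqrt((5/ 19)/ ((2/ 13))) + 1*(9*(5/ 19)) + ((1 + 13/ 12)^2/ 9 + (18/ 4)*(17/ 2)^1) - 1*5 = sqrt(2470)/ 38 + 888943/ 24624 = 37.41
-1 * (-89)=89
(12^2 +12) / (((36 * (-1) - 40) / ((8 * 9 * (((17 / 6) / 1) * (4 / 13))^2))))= -27744 / 247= -112.32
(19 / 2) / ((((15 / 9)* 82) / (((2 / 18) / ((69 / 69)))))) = 19 / 2460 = 0.01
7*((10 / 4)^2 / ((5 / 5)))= 175 / 4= 43.75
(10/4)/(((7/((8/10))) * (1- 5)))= -0.07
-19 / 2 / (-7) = 19 / 14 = 1.36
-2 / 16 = -1 / 8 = -0.12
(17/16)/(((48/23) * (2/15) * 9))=1955/4608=0.42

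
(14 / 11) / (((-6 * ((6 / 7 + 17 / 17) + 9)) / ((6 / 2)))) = -0.06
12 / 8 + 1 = 2.50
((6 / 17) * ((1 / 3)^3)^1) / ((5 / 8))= 16 / 765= 0.02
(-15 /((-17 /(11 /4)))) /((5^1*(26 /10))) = 165 /884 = 0.19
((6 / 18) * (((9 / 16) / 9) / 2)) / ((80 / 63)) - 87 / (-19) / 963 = 202319 / 15613440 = 0.01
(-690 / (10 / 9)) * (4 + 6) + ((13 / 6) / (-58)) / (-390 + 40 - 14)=-6210.00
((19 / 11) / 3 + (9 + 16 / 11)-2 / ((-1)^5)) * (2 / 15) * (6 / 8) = 43 / 33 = 1.30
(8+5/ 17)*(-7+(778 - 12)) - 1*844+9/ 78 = 2409497/ 442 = 5451.35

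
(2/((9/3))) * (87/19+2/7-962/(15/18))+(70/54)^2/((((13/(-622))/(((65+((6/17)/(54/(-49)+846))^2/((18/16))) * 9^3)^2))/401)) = -822765914300206864111715996041687/11365657222041281250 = -72390526850011.53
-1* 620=-620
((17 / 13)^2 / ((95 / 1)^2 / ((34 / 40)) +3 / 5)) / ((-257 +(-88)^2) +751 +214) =24565 / 1289193017788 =0.00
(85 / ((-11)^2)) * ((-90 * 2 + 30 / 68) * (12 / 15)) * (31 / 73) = -34410 / 803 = -42.85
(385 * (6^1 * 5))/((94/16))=92400/47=1965.96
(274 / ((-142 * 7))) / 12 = -137 / 5964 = -0.02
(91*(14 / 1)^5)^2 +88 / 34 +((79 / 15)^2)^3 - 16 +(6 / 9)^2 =463830835454639047743857 / 193640625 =2395317797877584.04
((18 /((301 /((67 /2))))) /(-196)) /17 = -603 /1002932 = -0.00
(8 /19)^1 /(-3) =-8 /57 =-0.14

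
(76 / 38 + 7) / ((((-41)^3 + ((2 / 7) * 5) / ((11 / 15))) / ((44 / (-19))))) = 30492 / 100828573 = 0.00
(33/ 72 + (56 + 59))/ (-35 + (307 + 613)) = 2771/ 21240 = 0.13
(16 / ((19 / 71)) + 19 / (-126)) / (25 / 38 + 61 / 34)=2427175 / 99792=24.32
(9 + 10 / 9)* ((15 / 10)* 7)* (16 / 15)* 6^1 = 10192 / 15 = 679.47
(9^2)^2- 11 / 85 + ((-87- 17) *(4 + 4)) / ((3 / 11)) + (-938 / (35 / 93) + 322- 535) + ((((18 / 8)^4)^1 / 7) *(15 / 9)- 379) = 39472757 / 91392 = 431.91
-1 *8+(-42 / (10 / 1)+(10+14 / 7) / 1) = -1 / 5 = -0.20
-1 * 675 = -675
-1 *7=-7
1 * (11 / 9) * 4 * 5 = 220 / 9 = 24.44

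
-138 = -138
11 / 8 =1.38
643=643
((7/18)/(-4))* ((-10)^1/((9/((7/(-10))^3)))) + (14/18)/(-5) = -12481/64800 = -0.19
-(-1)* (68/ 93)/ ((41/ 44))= 2992/ 3813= 0.78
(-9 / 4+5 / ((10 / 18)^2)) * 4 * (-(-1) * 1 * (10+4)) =3906 / 5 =781.20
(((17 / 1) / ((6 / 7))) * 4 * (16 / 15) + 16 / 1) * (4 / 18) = 9056 / 405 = 22.36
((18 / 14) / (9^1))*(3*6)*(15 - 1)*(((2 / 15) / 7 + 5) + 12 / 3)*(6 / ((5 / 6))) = 409104 / 175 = 2337.74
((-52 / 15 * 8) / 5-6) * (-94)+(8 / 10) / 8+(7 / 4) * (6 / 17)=1384783 / 1275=1086.10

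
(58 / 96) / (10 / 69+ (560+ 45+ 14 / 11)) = 7337 / 7364336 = 0.00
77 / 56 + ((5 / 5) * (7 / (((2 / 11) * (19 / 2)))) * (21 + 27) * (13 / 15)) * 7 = 897941 / 760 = 1181.50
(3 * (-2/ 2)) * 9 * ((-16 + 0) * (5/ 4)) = 540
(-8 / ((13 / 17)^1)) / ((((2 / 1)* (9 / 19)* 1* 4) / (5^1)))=-1615 / 117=-13.80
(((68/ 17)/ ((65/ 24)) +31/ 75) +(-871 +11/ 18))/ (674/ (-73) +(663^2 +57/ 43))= -15948370663/ 8071726279500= -0.00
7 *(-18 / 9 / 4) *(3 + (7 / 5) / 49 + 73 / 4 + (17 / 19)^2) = -1115879 / 14440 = -77.28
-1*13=-13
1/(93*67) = 1/6231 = 0.00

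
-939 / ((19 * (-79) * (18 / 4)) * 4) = 313 / 9006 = 0.03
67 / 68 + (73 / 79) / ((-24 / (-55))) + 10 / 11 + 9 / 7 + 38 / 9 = 70881571 / 7445592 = 9.52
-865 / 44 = -19.66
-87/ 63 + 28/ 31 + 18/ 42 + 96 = 62464/ 651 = 95.95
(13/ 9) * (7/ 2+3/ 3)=13/ 2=6.50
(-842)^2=708964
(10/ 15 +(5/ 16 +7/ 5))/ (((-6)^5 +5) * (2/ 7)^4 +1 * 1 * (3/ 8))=-1370971/ 29624550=-0.05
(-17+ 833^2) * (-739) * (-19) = 9742656752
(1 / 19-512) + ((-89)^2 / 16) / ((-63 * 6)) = -58979395 / 114912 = -513.26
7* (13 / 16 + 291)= 2042.69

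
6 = 6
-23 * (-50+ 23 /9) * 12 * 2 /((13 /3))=78568 /13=6043.69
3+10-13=0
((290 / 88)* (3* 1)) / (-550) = -87 / 4840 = -0.02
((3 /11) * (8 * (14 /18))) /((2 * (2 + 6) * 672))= 1 /6336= 0.00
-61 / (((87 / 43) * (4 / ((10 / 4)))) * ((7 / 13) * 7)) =-170495 / 34104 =-5.00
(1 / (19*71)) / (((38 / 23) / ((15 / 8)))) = 345 / 410096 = 0.00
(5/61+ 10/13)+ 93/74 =123699/58682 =2.11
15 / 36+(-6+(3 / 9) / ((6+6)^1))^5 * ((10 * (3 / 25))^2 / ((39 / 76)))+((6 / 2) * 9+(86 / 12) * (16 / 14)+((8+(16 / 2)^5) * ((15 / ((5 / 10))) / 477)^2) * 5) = -6645038036691203 / 322006321728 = -20636.36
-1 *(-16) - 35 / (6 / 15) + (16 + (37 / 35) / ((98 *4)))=-761423 / 13720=-55.50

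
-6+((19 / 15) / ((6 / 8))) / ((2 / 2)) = -194 / 45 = -4.31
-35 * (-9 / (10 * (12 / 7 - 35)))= -441 / 466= -0.95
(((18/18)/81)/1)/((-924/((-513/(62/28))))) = 19/6138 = 0.00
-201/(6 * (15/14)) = -469/15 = -31.27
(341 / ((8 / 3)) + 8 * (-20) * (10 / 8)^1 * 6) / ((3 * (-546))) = 0.65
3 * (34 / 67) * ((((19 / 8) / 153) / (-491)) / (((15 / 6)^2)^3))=-304 / 1542046875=-0.00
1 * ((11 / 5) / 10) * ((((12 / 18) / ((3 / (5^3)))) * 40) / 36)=550 / 81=6.79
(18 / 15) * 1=6 / 5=1.20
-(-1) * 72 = 72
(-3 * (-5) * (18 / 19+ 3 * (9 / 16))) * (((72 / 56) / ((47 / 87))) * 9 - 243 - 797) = -4026382695 / 100016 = -40257.39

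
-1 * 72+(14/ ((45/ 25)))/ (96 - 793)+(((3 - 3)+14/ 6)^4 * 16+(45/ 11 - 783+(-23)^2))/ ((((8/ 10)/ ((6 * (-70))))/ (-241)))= 5876446267367/ 207009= 28387395.08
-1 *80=-80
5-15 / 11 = 40 / 11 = 3.64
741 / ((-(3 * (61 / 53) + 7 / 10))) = -178.43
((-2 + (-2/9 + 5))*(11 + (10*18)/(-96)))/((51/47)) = 85775/3672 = 23.36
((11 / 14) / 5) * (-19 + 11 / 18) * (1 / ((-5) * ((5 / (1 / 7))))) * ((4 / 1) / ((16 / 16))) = 3641 / 55125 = 0.07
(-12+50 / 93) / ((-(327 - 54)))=82 / 1953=0.04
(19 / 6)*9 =28.50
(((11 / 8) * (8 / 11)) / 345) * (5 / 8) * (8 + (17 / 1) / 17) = 3 / 184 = 0.02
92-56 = 36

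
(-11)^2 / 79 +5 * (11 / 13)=5918 / 1027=5.76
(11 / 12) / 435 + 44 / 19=229889 / 99180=2.32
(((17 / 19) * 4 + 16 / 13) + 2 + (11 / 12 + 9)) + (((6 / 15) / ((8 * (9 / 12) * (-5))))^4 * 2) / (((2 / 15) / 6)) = 11619611351 / 694687500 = 16.73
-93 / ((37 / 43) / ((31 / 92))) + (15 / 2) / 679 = -84149421 / 2311316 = -36.41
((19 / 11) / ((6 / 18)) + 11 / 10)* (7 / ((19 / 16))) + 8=45.03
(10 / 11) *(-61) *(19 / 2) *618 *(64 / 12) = -19100320 / 11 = -1736392.73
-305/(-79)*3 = 11.58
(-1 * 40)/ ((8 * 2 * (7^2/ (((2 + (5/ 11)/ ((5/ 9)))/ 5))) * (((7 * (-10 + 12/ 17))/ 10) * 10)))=527/ 1192268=0.00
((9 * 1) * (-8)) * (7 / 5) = -504 / 5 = -100.80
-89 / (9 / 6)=-59.33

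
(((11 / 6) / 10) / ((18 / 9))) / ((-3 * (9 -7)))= -11 / 720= -0.02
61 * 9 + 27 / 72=4395 / 8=549.38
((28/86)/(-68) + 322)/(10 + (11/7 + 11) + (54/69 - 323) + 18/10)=-126319795/116845964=-1.08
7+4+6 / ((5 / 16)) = 151 / 5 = 30.20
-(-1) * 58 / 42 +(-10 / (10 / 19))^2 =7610 / 21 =362.38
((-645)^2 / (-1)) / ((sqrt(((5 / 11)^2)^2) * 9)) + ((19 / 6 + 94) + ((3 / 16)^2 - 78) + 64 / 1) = -171759973 / 768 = -223645.80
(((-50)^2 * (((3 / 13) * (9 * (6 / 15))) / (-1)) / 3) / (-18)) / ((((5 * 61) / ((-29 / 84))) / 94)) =-4.09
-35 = -35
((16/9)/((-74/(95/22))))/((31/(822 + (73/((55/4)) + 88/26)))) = -5015544/1804231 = -2.78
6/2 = 3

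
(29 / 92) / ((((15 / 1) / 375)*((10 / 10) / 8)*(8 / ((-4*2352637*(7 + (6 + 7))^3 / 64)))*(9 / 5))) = -1066038640625 / 207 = -5149945123.79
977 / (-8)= -977 / 8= -122.12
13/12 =1.08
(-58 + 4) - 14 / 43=-2336 / 43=-54.33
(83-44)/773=39/773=0.05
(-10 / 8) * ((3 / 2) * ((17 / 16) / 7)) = -255 / 896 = -0.28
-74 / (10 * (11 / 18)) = -666 / 55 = -12.11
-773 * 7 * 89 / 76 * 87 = -41897373 / 76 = -551281.22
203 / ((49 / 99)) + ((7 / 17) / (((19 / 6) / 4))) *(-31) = 890877 / 2261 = 394.02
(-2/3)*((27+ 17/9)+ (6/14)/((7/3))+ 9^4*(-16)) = 92563190/1323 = 69964.62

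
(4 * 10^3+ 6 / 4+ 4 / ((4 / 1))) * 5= 40025 / 2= 20012.50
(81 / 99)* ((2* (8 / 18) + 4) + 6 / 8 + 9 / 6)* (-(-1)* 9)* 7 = 16191 / 44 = 367.98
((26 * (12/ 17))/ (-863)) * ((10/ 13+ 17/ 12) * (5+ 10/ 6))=-13640/ 44013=-0.31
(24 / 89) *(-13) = -312 / 89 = -3.51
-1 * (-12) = 12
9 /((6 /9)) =27 /2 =13.50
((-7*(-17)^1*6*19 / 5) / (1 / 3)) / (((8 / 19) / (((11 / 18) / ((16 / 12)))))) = 1417647 / 160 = 8860.29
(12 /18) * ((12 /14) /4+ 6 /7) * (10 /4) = 25 /14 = 1.79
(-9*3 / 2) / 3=-4.50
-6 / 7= -0.86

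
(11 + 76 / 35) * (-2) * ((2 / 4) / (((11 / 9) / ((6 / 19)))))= -24894 / 7315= -3.40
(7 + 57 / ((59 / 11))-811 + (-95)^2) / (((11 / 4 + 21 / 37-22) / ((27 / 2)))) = -970360668 / 163135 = -5948.21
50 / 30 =5 / 3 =1.67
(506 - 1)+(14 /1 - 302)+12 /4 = 220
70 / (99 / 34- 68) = -2380 / 2213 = -1.08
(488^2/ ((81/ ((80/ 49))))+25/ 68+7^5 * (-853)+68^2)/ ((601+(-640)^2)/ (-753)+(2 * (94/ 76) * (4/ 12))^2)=350368114252599529/ 13305472401312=26332.63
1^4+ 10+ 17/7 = 94/7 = 13.43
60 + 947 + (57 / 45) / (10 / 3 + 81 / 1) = 1273874 / 1265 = 1007.02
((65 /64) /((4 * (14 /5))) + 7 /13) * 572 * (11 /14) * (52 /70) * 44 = 507202839 /54880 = 9242.03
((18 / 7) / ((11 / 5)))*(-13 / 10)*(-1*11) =117 / 7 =16.71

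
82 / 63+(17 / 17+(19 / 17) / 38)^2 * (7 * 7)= 3876367 / 72828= 53.23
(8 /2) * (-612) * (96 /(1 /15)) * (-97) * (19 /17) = 382164480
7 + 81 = 88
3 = 3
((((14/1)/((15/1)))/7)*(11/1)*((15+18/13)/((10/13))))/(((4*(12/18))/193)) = 452199/200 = 2261.00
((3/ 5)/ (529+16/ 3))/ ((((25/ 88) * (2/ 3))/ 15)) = 3564/ 40075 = 0.09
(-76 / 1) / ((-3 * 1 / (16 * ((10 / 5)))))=2432 / 3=810.67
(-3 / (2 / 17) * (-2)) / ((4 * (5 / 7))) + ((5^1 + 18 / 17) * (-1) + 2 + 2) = 5369 / 340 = 15.79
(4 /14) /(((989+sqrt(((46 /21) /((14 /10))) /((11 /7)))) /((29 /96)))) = 13717 /157179632 - 29 *sqrt(53130) /75917762256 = 0.00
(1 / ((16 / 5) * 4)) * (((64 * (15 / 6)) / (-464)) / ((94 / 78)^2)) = -38025 / 2049952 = -0.02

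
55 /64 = 0.86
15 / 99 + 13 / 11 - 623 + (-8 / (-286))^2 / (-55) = -2097556223 / 3374085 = -621.67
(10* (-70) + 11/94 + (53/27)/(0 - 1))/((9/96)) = -28500560/3807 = -7486.36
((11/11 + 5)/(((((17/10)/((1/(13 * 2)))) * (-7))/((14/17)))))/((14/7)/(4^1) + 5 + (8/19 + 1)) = -0.00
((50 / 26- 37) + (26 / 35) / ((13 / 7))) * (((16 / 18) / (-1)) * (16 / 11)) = 288512 / 6435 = 44.83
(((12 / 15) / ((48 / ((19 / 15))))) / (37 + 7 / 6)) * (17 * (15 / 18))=323 / 41220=0.01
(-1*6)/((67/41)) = -246/67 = -3.67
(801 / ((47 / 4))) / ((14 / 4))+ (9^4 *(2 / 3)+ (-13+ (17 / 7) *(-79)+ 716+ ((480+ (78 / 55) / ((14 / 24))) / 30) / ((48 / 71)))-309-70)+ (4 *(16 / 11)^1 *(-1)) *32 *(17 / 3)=1264614781 / 361900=3494.38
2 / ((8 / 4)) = 1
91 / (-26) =-7 / 2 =-3.50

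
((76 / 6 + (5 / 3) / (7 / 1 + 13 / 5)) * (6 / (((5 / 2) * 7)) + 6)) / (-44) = -68413 / 36960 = -1.85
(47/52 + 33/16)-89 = -17895/208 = -86.03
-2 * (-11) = 22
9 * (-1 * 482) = -4338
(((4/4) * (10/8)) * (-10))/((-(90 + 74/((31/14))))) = 775/7652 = 0.10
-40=-40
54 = 54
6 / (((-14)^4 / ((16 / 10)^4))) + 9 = 13507161 / 1500625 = 9.00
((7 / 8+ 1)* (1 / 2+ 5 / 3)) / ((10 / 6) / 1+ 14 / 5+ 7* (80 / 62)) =30225 / 100432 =0.30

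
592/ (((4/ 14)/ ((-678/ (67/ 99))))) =-139076784/ 67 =-2075772.90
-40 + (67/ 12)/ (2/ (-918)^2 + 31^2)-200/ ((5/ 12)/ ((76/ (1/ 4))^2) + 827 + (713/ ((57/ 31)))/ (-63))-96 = -6327564331832259810413/ 46444983739765231874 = -136.24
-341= -341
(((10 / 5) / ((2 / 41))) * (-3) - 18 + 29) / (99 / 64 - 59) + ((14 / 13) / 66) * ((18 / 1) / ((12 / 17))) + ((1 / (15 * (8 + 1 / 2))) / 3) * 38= 1982945687 / 804490830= 2.46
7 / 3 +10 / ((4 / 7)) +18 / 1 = 227 / 6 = 37.83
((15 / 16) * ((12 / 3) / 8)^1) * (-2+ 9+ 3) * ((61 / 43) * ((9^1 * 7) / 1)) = 288225 / 688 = 418.93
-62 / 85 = -0.73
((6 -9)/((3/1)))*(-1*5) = 5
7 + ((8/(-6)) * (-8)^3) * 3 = 2055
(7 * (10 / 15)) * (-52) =-728 / 3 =-242.67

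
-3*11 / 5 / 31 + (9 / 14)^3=22443 / 425320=0.05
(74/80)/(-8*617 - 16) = -37/198080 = -0.00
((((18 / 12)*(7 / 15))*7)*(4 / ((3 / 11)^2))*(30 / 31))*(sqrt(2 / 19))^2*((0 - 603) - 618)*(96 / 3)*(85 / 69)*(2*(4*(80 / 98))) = -342916710400 / 40641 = -8437703.56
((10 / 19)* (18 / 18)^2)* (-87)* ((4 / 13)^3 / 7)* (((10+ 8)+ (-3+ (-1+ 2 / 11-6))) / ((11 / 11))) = -5011200 / 3214211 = -1.56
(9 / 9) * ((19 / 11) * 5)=95 / 11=8.64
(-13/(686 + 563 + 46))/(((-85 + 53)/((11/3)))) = 143/124320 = 0.00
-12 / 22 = -6 / 11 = -0.55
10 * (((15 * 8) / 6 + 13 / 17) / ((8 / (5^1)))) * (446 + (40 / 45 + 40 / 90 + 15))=12240275 / 204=60001.35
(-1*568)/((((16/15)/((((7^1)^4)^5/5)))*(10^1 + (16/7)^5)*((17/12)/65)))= -55701285117742782155018745/10341491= -5386194806700772853.26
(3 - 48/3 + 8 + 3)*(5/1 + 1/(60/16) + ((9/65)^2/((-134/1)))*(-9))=-8947357/849225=-10.54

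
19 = 19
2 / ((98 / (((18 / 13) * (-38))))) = -684 / 637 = -1.07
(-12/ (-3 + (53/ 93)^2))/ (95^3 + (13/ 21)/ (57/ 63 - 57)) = 20377044/ 3894849376451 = 0.00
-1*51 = -51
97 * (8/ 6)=129.33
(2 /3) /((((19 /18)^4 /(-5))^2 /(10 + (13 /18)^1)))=1969307769600 /16983563041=115.95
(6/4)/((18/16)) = 4/3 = 1.33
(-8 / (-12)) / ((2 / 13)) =13 / 3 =4.33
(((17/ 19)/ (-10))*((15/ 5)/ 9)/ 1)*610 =-1037/ 57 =-18.19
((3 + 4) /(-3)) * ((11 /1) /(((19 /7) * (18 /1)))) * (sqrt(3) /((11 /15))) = -245 * sqrt(3) /342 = -1.24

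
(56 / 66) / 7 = 4 / 33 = 0.12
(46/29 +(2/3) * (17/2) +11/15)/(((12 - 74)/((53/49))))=-30687/220255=-0.14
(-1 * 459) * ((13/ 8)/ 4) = -5967/ 32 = -186.47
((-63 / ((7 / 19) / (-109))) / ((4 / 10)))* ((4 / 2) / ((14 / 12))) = 559170 / 7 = 79881.43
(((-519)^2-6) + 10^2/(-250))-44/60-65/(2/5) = 8075741/30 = 269191.37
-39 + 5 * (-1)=-44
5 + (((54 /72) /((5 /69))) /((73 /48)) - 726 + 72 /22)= -2854351 /4015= -710.92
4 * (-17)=-68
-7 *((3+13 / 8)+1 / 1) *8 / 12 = -105 / 4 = -26.25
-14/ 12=-7/ 6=-1.17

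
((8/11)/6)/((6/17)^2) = 289/297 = 0.97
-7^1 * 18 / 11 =-126 / 11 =-11.45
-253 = -253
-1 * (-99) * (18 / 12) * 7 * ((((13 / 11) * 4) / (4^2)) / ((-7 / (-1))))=351 / 8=43.88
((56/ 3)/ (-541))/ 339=-56/ 550197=-0.00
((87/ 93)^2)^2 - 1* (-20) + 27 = 44112768/ 923521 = 47.77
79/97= 0.81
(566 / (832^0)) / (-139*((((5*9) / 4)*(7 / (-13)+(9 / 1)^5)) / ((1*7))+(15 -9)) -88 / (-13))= -103012 / 2400913381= -0.00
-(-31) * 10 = 310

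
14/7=2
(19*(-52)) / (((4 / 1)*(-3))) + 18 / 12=503 / 6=83.83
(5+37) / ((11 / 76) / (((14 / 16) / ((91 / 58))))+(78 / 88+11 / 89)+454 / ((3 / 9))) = 0.03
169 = 169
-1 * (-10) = 10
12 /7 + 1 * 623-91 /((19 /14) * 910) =624.64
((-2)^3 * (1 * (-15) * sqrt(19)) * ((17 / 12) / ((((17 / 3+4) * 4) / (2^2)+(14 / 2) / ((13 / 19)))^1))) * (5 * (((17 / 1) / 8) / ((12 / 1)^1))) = 32.97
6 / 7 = 0.86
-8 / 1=-8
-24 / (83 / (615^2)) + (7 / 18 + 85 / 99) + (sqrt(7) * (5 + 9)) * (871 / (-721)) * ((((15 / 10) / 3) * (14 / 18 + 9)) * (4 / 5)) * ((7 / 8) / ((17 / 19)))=-1797304699 / 16434 - 5097092 * sqrt(7) / 78795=-109536.17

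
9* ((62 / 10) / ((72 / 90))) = 279 / 4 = 69.75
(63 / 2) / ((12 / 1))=21 / 8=2.62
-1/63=-0.02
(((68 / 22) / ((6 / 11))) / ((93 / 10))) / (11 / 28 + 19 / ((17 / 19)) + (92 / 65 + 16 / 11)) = 57857800 / 2326211883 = 0.02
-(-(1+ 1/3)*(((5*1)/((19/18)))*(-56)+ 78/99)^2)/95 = 109993049104/112041765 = 981.71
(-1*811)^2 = 657721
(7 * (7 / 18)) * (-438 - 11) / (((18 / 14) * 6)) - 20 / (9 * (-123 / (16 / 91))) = -574588597 / 3626532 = -158.44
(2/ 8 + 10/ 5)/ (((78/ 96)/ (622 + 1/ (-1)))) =22356/ 13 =1719.69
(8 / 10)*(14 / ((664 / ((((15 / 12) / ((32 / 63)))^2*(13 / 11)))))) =1805895 / 14958592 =0.12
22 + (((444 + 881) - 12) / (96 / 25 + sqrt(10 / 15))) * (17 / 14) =42210446 / 92393 - 13950625 * sqrt(6) / 369572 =364.39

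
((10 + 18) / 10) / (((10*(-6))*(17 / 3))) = -7 / 850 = -0.01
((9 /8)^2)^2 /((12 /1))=2187 /16384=0.13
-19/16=-1.19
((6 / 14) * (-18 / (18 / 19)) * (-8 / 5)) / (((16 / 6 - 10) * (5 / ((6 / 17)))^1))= -0.13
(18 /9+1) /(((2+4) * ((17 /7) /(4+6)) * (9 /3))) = 0.69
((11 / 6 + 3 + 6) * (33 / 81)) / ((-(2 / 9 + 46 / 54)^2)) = -6435 / 1682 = -3.83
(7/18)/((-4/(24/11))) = -7/33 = -0.21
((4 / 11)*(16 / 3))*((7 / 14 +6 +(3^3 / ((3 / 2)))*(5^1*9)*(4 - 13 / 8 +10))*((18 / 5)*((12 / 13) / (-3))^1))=-15406464 / 715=-21547.50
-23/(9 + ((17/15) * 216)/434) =-24955/10377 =-2.40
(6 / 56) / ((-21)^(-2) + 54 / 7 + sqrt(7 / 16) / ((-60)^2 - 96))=3509695429632 / 252772350050593 - 32450544 * sqrt(7) / 252772350050593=0.01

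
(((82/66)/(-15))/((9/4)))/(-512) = 41/570240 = 0.00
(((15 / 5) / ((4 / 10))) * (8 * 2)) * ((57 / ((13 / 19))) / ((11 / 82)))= 10656720 / 143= 74522.52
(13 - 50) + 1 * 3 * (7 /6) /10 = -733 /20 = -36.65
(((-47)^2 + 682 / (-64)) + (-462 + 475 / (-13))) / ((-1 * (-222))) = 707119 / 92352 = 7.66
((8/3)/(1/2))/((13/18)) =96/13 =7.38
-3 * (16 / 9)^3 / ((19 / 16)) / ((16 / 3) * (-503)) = 4096 / 774117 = 0.01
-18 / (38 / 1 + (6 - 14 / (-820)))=-7380 / 18047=-0.41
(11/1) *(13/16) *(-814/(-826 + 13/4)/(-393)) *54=-174603/143707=-1.21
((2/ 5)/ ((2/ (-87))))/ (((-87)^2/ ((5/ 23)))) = -1/ 2001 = -0.00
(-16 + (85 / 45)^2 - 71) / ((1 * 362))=-3379 / 14661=-0.23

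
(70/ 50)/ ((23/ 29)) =203/ 115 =1.77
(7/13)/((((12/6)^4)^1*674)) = 0.00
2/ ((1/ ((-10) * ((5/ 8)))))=-25/ 2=-12.50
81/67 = 1.21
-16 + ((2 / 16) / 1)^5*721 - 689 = -23100719 / 32768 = -704.98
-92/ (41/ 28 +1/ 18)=-23184/ 383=-60.53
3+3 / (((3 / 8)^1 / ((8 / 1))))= 67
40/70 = 4/7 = 0.57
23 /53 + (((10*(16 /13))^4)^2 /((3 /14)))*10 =3186865733688285419749 /129701184639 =24570829808.21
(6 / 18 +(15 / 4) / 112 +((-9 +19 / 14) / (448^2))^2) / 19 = 8688344532523 / 450031572221952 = 0.02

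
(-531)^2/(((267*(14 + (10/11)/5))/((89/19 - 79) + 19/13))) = -6201418905/1143116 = -5425.01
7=7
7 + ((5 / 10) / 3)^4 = 9073 / 1296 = 7.00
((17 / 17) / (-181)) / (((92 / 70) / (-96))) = 1680 / 4163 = 0.40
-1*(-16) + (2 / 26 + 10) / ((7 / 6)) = 2242 / 91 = 24.64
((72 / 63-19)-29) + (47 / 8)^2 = -5529 / 448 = -12.34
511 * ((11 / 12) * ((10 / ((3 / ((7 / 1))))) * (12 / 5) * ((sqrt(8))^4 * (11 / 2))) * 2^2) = 110801152 / 3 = 36933717.33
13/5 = 2.60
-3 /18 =-0.17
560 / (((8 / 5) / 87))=30450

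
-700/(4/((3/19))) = -27.63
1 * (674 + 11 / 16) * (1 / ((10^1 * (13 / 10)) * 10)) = 2159 / 416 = 5.19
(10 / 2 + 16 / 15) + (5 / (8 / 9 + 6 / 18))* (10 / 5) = 2351 / 165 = 14.25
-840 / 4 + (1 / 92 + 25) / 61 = -1176219 / 5612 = -209.59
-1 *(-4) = 4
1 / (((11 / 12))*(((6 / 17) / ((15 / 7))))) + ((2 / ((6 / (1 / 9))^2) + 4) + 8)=2090849 / 112266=18.62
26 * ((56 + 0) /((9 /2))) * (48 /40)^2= 11648 /25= 465.92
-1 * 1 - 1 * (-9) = 8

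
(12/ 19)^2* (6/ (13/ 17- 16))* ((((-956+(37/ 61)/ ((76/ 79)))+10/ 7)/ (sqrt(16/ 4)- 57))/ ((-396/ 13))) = 41049367866/ 458927219135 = 0.09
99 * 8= 792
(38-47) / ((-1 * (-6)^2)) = 1 / 4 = 0.25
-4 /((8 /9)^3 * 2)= -729 /256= -2.85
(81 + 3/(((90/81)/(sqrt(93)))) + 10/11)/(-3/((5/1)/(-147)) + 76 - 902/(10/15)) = -4505/65384 - 27* sqrt(93)/11888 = -0.09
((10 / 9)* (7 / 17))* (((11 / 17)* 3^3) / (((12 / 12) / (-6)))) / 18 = -770 / 289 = -2.66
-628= -628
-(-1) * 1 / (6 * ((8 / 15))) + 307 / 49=5157 / 784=6.58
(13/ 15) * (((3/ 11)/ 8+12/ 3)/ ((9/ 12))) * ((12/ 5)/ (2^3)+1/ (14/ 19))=26767/ 3465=7.72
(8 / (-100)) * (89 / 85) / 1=-178 / 2125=-0.08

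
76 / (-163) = -76 / 163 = -0.47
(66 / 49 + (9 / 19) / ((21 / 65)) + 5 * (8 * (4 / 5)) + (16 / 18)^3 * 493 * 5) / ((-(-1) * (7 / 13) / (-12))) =-62328453148 / 1583631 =-39357.94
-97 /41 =-2.37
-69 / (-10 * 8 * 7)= 69 / 560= 0.12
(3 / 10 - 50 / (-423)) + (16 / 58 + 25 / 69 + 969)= 2736926783 / 2821410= 970.06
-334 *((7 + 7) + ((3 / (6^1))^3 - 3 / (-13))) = -249331 / 52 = -4794.83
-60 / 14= -30 / 7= -4.29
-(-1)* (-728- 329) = -1057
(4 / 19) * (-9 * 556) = -20016 / 19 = -1053.47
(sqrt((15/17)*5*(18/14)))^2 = 675/119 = 5.67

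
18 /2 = 9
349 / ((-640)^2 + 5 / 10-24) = 698 / 819153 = 0.00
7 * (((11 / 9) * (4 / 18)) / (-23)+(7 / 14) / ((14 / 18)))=16459 / 3726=4.42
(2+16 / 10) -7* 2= -52 / 5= -10.40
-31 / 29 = -1.07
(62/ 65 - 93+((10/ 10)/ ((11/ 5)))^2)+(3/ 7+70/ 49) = -4953981/ 55055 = -89.98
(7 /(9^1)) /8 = 7 /72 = 0.10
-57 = -57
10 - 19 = -9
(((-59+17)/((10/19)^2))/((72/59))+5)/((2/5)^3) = -715465/384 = -1863.19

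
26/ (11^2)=26/ 121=0.21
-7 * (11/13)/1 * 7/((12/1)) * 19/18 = -10241/2808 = -3.65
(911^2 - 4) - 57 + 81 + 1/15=12449116/15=829941.07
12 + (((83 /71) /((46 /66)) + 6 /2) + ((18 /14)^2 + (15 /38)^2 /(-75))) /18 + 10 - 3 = 13415810635 /693267288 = 19.35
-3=-3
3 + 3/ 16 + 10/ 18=539/ 144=3.74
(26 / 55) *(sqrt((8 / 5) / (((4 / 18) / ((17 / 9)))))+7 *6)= 52 *sqrt(85) / 275+1092 / 55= 21.60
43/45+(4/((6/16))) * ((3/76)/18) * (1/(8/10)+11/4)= 299/285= 1.05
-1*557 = -557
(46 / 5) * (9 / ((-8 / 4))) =-207 / 5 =-41.40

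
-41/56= -0.73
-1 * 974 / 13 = -974 / 13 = -74.92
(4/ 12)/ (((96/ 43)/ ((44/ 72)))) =473/ 5184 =0.09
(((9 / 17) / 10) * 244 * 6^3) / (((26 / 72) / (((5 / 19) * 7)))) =59766336 / 4199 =14233.47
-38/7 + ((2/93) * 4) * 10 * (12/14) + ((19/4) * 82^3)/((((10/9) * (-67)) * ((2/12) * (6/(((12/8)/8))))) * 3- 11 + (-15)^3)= -2578419293/4469549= -576.89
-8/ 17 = -0.47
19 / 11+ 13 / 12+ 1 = 503 / 132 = 3.81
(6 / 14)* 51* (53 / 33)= 2703 / 77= 35.10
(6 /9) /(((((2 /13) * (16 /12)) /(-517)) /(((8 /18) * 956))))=-6425276 /9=-713919.56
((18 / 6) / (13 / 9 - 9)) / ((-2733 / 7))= 63 / 61948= 0.00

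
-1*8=-8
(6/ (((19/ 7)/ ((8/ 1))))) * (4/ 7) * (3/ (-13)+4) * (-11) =-418.98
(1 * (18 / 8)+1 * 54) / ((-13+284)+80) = 25 / 156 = 0.16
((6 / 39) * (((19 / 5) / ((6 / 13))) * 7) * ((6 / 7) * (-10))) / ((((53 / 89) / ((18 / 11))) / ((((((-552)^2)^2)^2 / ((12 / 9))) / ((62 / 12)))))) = -4722818324582770650963247104 / 18073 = -261319002079498182424791.00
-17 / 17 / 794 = -1 / 794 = -0.00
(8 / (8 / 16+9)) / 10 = 8 / 95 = 0.08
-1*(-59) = 59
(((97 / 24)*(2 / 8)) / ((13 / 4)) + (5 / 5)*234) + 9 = 75913 / 312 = 243.31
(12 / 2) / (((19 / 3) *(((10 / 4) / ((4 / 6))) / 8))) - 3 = -93 / 95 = -0.98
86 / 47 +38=1872 / 47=39.83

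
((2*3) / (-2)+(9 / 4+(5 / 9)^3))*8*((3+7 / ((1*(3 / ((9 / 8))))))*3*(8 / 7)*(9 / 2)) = -1205 / 3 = -401.67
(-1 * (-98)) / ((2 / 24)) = 1176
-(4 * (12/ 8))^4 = -1296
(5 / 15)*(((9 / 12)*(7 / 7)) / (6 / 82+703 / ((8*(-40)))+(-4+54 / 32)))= -3280 / 58203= -0.06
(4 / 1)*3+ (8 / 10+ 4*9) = 244 / 5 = 48.80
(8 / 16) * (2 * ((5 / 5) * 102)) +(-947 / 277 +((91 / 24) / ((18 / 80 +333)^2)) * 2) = 14554278527761 / 147637322271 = 98.58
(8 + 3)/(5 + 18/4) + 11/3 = 275/57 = 4.82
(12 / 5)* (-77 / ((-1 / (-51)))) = -47124 / 5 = -9424.80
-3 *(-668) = 2004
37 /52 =0.71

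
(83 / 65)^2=1.63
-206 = -206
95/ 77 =1.23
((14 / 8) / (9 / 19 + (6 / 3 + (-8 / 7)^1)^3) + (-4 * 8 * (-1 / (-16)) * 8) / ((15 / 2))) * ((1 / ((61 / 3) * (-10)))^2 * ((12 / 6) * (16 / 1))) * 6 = -944652 / 371634875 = -0.00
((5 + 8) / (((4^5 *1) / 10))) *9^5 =3838185 / 512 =7496.46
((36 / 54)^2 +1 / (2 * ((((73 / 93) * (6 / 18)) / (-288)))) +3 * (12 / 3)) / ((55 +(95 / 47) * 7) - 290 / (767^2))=-222081450656 / 28548525735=-7.78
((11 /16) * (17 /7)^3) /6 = 54043 /32928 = 1.64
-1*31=-31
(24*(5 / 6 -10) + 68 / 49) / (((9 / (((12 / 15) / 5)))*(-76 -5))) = 42848 / 893025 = 0.05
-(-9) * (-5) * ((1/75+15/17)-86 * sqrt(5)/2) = 4286.49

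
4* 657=2628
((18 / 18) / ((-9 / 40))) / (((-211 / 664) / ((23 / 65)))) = 4.95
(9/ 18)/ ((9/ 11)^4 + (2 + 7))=14641/ 276660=0.05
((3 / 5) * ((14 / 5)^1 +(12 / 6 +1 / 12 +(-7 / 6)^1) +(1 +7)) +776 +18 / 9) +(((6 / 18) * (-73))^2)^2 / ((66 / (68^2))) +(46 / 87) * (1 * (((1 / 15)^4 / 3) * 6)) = 4760265289350323 / 193792500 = 24563723.00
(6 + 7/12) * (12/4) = 79/4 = 19.75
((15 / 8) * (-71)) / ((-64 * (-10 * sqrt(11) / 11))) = -0.69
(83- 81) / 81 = 0.02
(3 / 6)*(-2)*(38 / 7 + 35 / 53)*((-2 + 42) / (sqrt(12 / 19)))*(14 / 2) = -15060*sqrt(57) / 53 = -2145.29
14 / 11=1.27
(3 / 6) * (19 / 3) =19 / 6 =3.17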